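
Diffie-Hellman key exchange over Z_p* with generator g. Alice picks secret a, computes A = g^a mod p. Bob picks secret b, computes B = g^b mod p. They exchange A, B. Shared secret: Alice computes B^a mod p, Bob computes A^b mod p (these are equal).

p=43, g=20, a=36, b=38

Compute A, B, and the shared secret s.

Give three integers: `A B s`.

Answer: 11 14 41

Derivation:
A = 20^36 mod 43  (bits of 36 = 100100)
  bit 0 = 1: r = r^2 * 20 mod 43 = 1^2 * 20 = 1*20 = 20
  bit 1 = 0: r = r^2 mod 43 = 20^2 = 13
  bit 2 = 0: r = r^2 mod 43 = 13^2 = 40
  bit 3 = 1: r = r^2 * 20 mod 43 = 40^2 * 20 = 9*20 = 8
  bit 4 = 0: r = r^2 mod 43 = 8^2 = 21
  bit 5 = 0: r = r^2 mod 43 = 21^2 = 11
  -> A = 11
B = 20^38 mod 43  (bits of 38 = 100110)
  bit 0 = 1: r = r^2 * 20 mod 43 = 1^2 * 20 = 1*20 = 20
  bit 1 = 0: r = r^2 mod 43 = 20^2 = 13
  bit 2 = 0: r = r^2 mod 43 = 13^2 = 40
  bit 3 = 1: r = r^2 * 20 mod 43 = 40^2 * 20 = 9*20 = 8
  bit 4 = 1: r = r^2 * 20 mod 43 = 8^2 * 20 = 21*20 = 33
  bit 5 = 0: r = r^2 mod 43 = 33^2 = 14
  -> B = 14
s = B^a = 14^36 mod 43  (bits of 36 = 100100)
  bit 0 = 1: r = r^2 * 14 mod 43 = 1^2 * 14 = 1*14 = 14
  bit 1 = 0: r = r^2 mod 43 = 14^2 = 24
  bit 2 = 0: r = r^2 mod 43 = 24^2 = 17
  bit 3 = 1: r = r^2 * 14 mod 43 = 17^2 * 14 = 31*14 = 4
  bit 4 = 0: r = r^2 mod 43 = 4^2 = 16
  bit 5 = 0: r = r^2 mod 43 = 16^2 = 41
  -> s = B^a = 41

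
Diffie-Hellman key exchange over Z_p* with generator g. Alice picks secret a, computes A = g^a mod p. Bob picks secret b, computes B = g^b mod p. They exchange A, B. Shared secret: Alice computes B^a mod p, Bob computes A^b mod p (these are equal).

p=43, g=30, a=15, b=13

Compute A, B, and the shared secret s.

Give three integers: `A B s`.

A = 30^15 mod 43  (bits of 15 = 1111)
  bit 0 = 1: r = r^2 * 30 mod 43 = 1^2 * 30 = 1*30 = 30
  bit 1 = 1: r = r^2 * 30 mod 43 = 30^2 * 30 = 40*30 = 39
  bit 2 = 1: r = r^2 * 30 mod 43 = 39^2 * 30 = 16*30 = 7
  bit 3 = 1: r = r^2 * 30 mod 43 = 7^2 * 30 = 6*30 = 8
  -> A = 8
B = 30^13 mod 43  (bits of 13 = 1101)
  bit 0 = 1: r = r^2 * 30 mod 43 = 1^2 * 30 = 1*30 = 30
  bit 1 = 1: r = r^2 * 30 mod 43 = 30^2 * 30 = 40*30 = 39
  bit 2 = 0: r = r^2 mod 43 = 39^2 = 16
  bit 3 = 1: r = r^2 * 30 mod 43 = 16^2 * 30 = 41*30 = 26
  -> B = 26
s = B^a = 26^15 mod 43  (bits of 15 = 1111)
  bit 0 = 1: r = r^2 * 26 mod 43 = 1^2 * 26 = 1*26 = 26
  bit 1 = 1: r = r^2 * 26 mod 43 = 26^2 * 26 = 31*26 = 32
  bit 2 = 1: r = r^2 * 26 mod 43 = 32^2 * 26 = 35*26 = 7
  bit 3 = 1: r = r^2 * 26 mod 43 = 7^2 * 26 = 6*26 = 27
  -> s = B^a = 27

Answer: 8 26 27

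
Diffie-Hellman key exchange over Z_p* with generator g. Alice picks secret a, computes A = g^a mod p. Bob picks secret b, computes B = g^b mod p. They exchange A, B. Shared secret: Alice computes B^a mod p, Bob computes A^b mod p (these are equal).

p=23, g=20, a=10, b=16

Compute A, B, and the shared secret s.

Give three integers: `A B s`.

A = 20^10 mod 23  (bits of 10 = 1010)
  bit 0 = 1: r = r^2 * 20 mod 23 = 1^2 * 20 = 1*20 = 20
  bit 1 = 0: r = r^2 mod 23 = 20^2 = 9
  bit 2 = 1: r = r^2 * 20 mod 23 = 9^2 * 20 = 12*20 = 10
  bit 3 = 0: r = r^2 mod 23 = 10^2 = 8
  -> A = 8
B = 20^16 mod 23  (bits of 16 = 10000)
  bit 0 = 1: r = r^2 * 20 mod 23 = 1^2 * 20 = 1*20 = 20
  bit 1 = 0: r = r^2 mod 23 = 20^2 = 9
  bit 2 = 0: r = r^2 mod 23 = 9^2 = 12
  bit 3 = 0: r = r^2 mod 23 = 12^2 = 6
  bit 4 = 0: r = r^2 mod 23 = 6^2 = 13
  -> B = 13
s = B^a = 13^10 mod 23  (bits of 10 = 1010)
  bit 0 = 1: r = r^2 * 13 mod 23 = 1^2 * 13 = 1*13 = 13
  bit 1 = 0: r = r^2 mod 23 = 13^2 = 8
  bit 2 = 1: r = r^2 * 13 mod 23 = 8^2 * 13 = 18*13 = 4
  bit 3 = 0: r = r^2 mod 23 = 4^2 = 16
  -> s = B^a = 16

Answer: 8 13 16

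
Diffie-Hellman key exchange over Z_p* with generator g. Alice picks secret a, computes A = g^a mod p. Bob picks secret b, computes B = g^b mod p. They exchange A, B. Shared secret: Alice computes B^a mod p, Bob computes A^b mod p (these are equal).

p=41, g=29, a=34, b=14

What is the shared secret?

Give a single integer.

A = 29^34 mod 41  (bits of 34 = 100010)
  bit 0 = 1: r = r^2 * 29 mod 41 = 1^2 * 29 = 1*29 = 29
  bit 1 = 0: r = r^2 mod 41 = 29^2 = 21
  bit 2 = 0: r = r^2 mod 41 = 21^2 = 31
  bit 3 = 0: r = r^2 mod 41 = 31^2 = 18
  bit 4 = 1: r = r^2 * 29 mod 41 = 18^2 * 29 = 37*29 = 7
  bit 5 = 0: r = r^2 mod 41 = 7^2 = 8
  -> A = 8
B = 29^14 mod 41  (bits of 14 = 1110)
  bit 0 = 1: r = r^2 * 29 mod 41 = 1^2 * 29 = 1*29 = 29
  bit 1 = 1: r = r^2 * 29 mod 41 = 29^2 * 29 = 21*29 = 35
  bit 2 = 1: r = r^2 * 29 mod 41 = 35^2 * 29 = 36*29 = 19
  bit 3 = 0: r = r^2 mod 41 = 19^2 = 33
  -> B = 33
s = B^a = 33^34 mod 41  (bits of 34 = 100010)
  bit 0 = 1: r = r^2 * 33 mod 41 = 1^2 * 33 = 1*33 = 33
  bit 1 = 0: r = r^2 mod 41 = 33^2 = 23
  bit 2 = 0: r = r^2 mod 41 = 23^2 = 37
  bit 3 = 0: r = r^2 mod 41 = 37^2 = 16
  bit 4 = 1: r = r^2 * 33 mod 41 = 16^2 * 33 = 10*33 = 2
  bit 5 = 0: r = r^2 mod 41 = 2^2 = 4
  -> s = B^a = 4

Answer: 4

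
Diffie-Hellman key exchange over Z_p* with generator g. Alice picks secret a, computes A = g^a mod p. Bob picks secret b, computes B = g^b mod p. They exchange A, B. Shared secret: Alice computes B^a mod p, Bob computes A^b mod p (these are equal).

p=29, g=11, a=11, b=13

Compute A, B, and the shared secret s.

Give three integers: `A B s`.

A = 11^11 mod 29  (bits of 11 = 1011)
  bit 0 = 1: r = r^2 * 11 mod 29 = 1^2 * 11 = 1*11 = 11
  bit 1 = 0: r = r^2 mod 29 = 11^2 = 5
  bit 2 = 1: r = r^2 * 11 mod 29 = 5^2 * 11 = 25*11 = 14
  bit 3 = 1: r = r^2 * 11 mod 29 = 14^2 * 11 = 22*11 = 10
  -> A = 10
B = 11^13 mod 29  (bits of 13 = 1101)
  bit 0 = 1: r = r^2 * 11 mod 29 = 1^2 * 11 = 1*11 = 11
  bit 1 = 1: r = r^2 * 11 mod 29 = 11^2 * 11 = 5*11 = 26
  bit 2 = 0: r = r^2 mod 29 = 26^2 = 9
  bit 3 = 1: r = r^2 * 11 mod 29 = 9^2 * 11 = 23*11 = 21
  -> B = 21
s = B^a = 21^11 mod 29  (bits of 11 = 1011)
  bit 0 = 1: r = r^2 * 21 mod 29 = 1^2 * 21 = 1*21 = 21
  bit 1 = 0: r = r^2 mod 29 = 21^2 = 6
  bit 2 = 1: r = r^2 * 21 mod 29 = 6^2 * 21 = 7*21 = 2
  bit 3 = 1: r = r^2 * 21 mod 29 = 2^2 * 21 = 4*21 = 26
  -> s = B^a = 26

Answer: 10 21 26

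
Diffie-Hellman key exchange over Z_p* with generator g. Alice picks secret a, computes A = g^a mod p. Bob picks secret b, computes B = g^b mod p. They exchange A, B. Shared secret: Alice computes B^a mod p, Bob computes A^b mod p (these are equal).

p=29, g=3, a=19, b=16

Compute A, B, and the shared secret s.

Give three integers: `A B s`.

Answer: 18 20 24

Derivation:
A = 3^19 mod 29  (bits of 19 = 10011)
  bit 0 = 1: r = r^2 * 3 mod 29 = 1^2 * 3 = 1*3 = 3
  bit 1 = 0: r = r^2 mod 29 = 3^2 = 9
  bit 2 = 0: r = r^2 mod 29 = 9^2 = 23
  bit 3 = 1: r = r^2 * 3 mod 29 = 23^2 * 3 = 7*3 = 21
  bit 4 = 1: r = r^2 * 3 mod 29 = 21^2 * 3 = 6*3 = 18
  -> A = 18
B = 3^16 mod 29  (bits of 16 = 10000)
  bit 0 = 1: r = r^2 * 3 mod 29 = 1^2 * 3 = 1*3 = 3
  bit 1 = 0: r = r^2 mod 29 = 3^2 = 9
  bit 2 = 0: r = r^2 mod 29 = 9^2 = 23
  bit 3 = 0: r = r^2 mod 29 = 23^2 = 7
  bit 4 = 0: r = r^2 mod 29 = 7^2 = 20
  -> B = 20
s = B^a = 20^19 mod 29  (bits of 19 = 10011)
  bit 0 = 1: r = r^2 * 20 mod 29 = 1^2 * 20 = 1*20 = 20
  bit 1 = 0: r = r^2 mod 29 = 20^2 = 23
  bit 2 = 0: r = r^2 mod 29 = 23^2 = 7
  bit 3 = 1: r = r^2 * 20 mod 29 = 7^2 * 20 = 20*20 = 23
  bit 4 = 1: r = r^2 * 20 mod 29 = 23^2 * 20 = 7*20 = 24
  -> s = B^a = 24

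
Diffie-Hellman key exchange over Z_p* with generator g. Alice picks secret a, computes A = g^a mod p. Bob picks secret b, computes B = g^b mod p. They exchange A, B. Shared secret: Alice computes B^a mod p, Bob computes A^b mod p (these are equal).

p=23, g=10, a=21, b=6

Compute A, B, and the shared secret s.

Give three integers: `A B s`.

Answer: 7 6 4

Derivation:
A = 10^21 mod 23  (bits of 21 = 10101)
  bit 0 = 1: r = r^2 * 10 mod 23 = 1^2 * 10 = 1*10 = 10
  bit 1 = 0: r = r^2 mod 23 = 10^2 = 8
  bit 2 = 1: r = r^2 * 10 mod 23 = 8^2 * 10 = 18*10 = 19
  bit 3 = 0: r = r^2 mod 23 = 19^2 = 16
  bit 4 = 1: r = r^2 * 10 mod 23 = 16^2 * 10 = 3*10 = 7
  -> A = 7
B = 10^6 mod 23  (bits of 6 = 110)
  bit 0 = 1: r = r^2 * 10 mod 23 = 1^2 * 10 = 1*10 = 10
  bit 1 = 1: r = r^2 * 10 mod 23 = 10^2 * 10 = 8*10 = 11
  bit 2 = 0: r = r^2 mod 23 = 11^2 = 6
  -> B = 6
s = B^a = 6^21 mod 23  (bits of 21 = 10101)
  bit 0 = 1: r = r^2 * 6 mod 23 = 1^2 * 6 = 1*6 = 6
  bit 1 = 0: r = r^2 mod 23 = 6^2 = 13
  bit 2 = 1: r = r^2 * 6 mod 23 = 13^2 * 6 = 8*6 = 2
  bit 3 = 0: r = r^2 mod 23 = 2^2 = 4
  bit 4 = 1: r = r^2 * 6 mod 23 = 4^2 * 6 = 16*6 = 4
  -> s = B^a = 4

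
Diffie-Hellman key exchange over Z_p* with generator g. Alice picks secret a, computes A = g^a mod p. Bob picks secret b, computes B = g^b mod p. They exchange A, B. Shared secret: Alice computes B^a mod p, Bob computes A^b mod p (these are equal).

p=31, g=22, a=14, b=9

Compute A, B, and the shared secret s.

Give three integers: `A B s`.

A = 22^14 mod 31  (bits of 14 = 1110)
  bit 0 = 1: r = r^2 * 22 mod 31 = 1^2 * 22 = 1*22 = 22
  bit 1 = 1: r = r^2 * 22 mod 31 = 22^2 * 22 = 19*22 = 15
  bit 2 = 1: r = r^2 * 22 mod 31 = 15^2 * 22 = 8*22 = 21
  bit 3 = 0: r = r^2 mod 31 = 21^2 = 7
  -> A = 7
B = 22^9 mod 31  (bits of 9 = 1001)
  bit 0 = 1: r = r^2 * 22 mod 31 = 1^2 * 22 = 1*22 = 22
  bit 1 = 0: r = r^2 mod 31 = 22^2 = 19
  bit 2 = 0: r = r^2 mod 31 = 19^2 = 20
  bit 3 = 1: r = r^2 * 22 mod 31 = 20^2 * 22 = 28*22 = 27
  -> B = 27
s = B^a = 27^14 mod 31  (bits of 14 = 1110)
  bit 0 = 1: r = r^2 * 27 mod 31 = 1^2 * 27 = 1*27 = 27
  bit 1 = 1: r = r^2 * 27 mod 31 = 27^2 * 27 = 16*27 = 29
  bit 2 = 1: r = r^2 * 27 mod 31 = 29^2 * 27 = 4*27 = 15
  bit 3 = 0: r = r^2 mod 31 = 15^2 = 8
  -> s = B^a = 8

Answer: 7 27 8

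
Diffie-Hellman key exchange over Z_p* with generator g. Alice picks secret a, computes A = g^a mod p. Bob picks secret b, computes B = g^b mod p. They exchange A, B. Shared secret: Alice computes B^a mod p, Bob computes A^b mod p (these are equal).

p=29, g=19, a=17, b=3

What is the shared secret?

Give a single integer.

Answer: 18

Derivation:
A = 19^17 mod 29  (bits of 17 = 10001)
  bit 0 = 1: r = r^2 * 19 mod 29 = 1^2 * 19 = 1*19 = 19
  bit 1 = 0: r = r^2 mod 29 = 19^2 = 13
  bit 2 = 0: r = r^2 mod 29 = 13^2 = 24
  bit 3 = 0: r = r^2 mod 29 = 24^2 = 25
  bit 4 = 1: r = r^2 * 19 mod 29 = 25^2 * 19 = 16*19 = 14
  -> A = 14
B = 19^3 mod 29  (bits of 3 = 11)
  bit 0 = 1: r = r^2 * 19 mod 29 = 1^2 * 19 = 1*19 = 19
  bit 1 = 1: r = r^2 * 19 mod 29 = 19^2 * 19 = 13*19 = 15
  -> B = 15
s = B^a = 15^17 mod 29  (bits of 17 = 10001)
  bit 0 = 1: r = r^2 * 15 mod 29 = 1^2 * 15 = 1*15 = 15
  bit 1 = 0: r = r^2 mod 29 = 15^2 = 22
  bit 2 = 0: r = r^2 mod 29 = 22^2 = 20
  bit 3 = 0: r = r^2 mod 29 = 20^2 = 23
  bit 4 = 1: r = r^2 * 15 mod 29 = 23^2 * 15 = 7*15 = 18
  -> s = B^a = 18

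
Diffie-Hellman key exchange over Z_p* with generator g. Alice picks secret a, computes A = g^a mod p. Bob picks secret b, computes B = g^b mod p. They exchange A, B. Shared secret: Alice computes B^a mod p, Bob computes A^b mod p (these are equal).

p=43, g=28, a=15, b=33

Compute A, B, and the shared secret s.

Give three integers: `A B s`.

A = 28^15 mod 43  (bits of 15 = 1111)
  bit 0 = 1: r = r^2 * 28 mod 43 = 1^2 * 28 = 1*28 = 28
  bit 1 = 1: r = r^2 * 28 mod 43 = 28^2 * 28 = 10*28 = 22
  bit 2 = 1: r = r^2 * 28 mod 43 = 22^2 * 28 = 11*28 = 7
  bit 3 = 1: r = r^2 * 28 mod 43 = 7^2 * 28 = 6*28 = 39
  -> A = 39
B = 28^33 mod 43  (bits of 33 = 100001)
  bit 0 = 1: r = r^2 * 28 mod 43 = 1^2 * 28 = 1*28 = 28
  bit 1 = 0: r = r^2 mod 43 = 28^2 = 10
  bit 2 = 0: r = r^2 mod 43 = 10^2 = 14
  bit 3 = 0: r = r^2 mod 43 = 14^2 = 24
  bit 4 = 0: r = r^2 mod 43 = 24^2 = 17
  bit 5 = 1: r = r^2 * 28 mod 43 = 17^2 * 28 = 31*28 = 8
  -> B = 8
s = B^a = 8^15 mod 43  (bits of 15 = 1111)
  bit 0 = 1: r = r^2 * 8 mod 43 = 1^2 * 8 = 1*8 = 8
  bit 1 = 1: r = r^2 * 8 mod 43 = 8^2 * 8 = 21*8 = 39
  bit 2 = 1: r = r^2 * 8 mod 43 = 39^2 * 8 = 16*8 = 42
  bit 3 = 1: r = r^2 * 8 mod 43 = 42^2 * 8 = 1*8 = 8
  -> s = B^a = 8

Answer: 39 8 8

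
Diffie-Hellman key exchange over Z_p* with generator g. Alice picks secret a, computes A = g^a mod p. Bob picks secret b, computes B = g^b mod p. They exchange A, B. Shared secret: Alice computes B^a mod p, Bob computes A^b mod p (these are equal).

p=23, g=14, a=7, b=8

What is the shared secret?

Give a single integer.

A = 14^7 mod 23  (bits of 7 = 111)
  bit 0 = 1: r = r^2 * 14 mod 23 = 1^2 * 14 = 1*14 = 14
  bit 1 = 1: r = r^2 * 14 mod 23 = 14^2 * 14 = 12*14 = 7
  bit 2 = 1: r = r^2 * 14 mod 23 = 7^2 * 14 = 3*14 = 19
  -> A = 19
B = 14^8 mod 23  (bits of 8 = 1000)
  bit 0 = 1: r = r^2 * 14 mod 23 = 1^2 * 14 = 1*14 = 14
  bit 1 = 0: r = r^2 mod 23 = 14^2 = 12
  bit 2 = 0: r = r^2 mod 23 = 12^2 = 6
  bit 3 = 0: r = r^2 mod 23 = 6^2 = 13
  -> B = 13
s = B^a = 13^7 mod 23  (bits of 7 = 111)
  bit 0 = 1: r = r^2 * 13 mod 23 = 1^2 * 13 = 1*13 = 13
  bit 1 = 1: r = r^2 * 13 mod 23 = 13^2 * 13 = 8*13 = 12
  bit 2 = 1: r = r^2 * 13 mod 23 = 12^2 * 13 = 6*13 = 9
  -> s = B^a = 9

Answer: 9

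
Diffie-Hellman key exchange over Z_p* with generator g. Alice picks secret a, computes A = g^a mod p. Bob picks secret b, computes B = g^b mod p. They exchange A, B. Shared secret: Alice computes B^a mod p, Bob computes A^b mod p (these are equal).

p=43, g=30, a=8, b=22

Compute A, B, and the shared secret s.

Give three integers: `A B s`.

Answer: 38 13 38

Derivation:
A = 30^8 mod 43  (bits of 8 = 1000)
  bit 0 = 1: r = r^2 * 30 mod 43 = 1^2 * 30 = 1*30 = 30
  bit 1 = 0: r = r^2 mod 43 = 30^2 = 40
  bit 2 = 0: r = r^2 mod 43 = 40^2 = 9
  bit 3 = 0: r = r^2 mod 43 = 9^2 = 38
  -> A = 38
B = 30^22 mod 43  (bits of 22 = 10110)
  bit 0 = 1: r = r^2 * 30 mod 43 = 1^2 * 30 = 1*30 = 30
  bit 1 = 0: r = r^2 mod 43 = 30^2 = 40
  bit 2 = 1: r = r^2 * 30 mod 43 = 40^2 * 30 = 9*30 = 12
  bit 3 = 1: r = r^2 * 30 mod 43 = 12^2 * 30 = 15*30 = 20
  bit 4 = 0: r = r^2 mod 43 = 20^2 = 13
  -> B = 13
s = B^a = 13^8 mod 43  (bits of 8 = 1000)
  bit 0 = 1: r = r^2 * 13 mod 43 = 1^2 * 13 = 1*13 = 13
  bit 1 = 0: r = r^2 mod 43 = 13^2 = 40
  bit 2 = 0: r = r^2 mod 43 = 40^2 = 9
  bit 3 = 0: r = r^2 mod 43 = 9^2 = 38
  -> s = B^a = 38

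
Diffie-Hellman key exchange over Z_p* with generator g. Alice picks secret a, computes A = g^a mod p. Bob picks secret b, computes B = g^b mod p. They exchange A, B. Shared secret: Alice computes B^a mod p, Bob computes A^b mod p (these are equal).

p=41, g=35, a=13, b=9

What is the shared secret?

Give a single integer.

Answer: 26

Derivation:
A = 35^13 mod 41  (bits of 13 = 1101)
  bit 0 = 1: r = r^2 * 35 mod 41 = 1^2 * 35 = 1*35 = 35
  bit 1 = 1: r = r^2 * 35 mod 41 = 35^2 * 35 = 36*35 = 30
  bit 2 = 0: r = r^2 mod 41 = 30^2 = 39
  bit 3 = 1: r = r^2 * 35 mod 41 = 39^2 * 35 = 4*35 = 17
  -> A = 17
B = 35^9 mod 41  (bits of 9 = 1001)
  bit 0 = 1: r = r^2 * 35 mod 41 = 1^2 * 35 = 1*35 = 35
  bit 1 = 0: r = r^2 mod 41 = 35^2 = 36
  bit 2 = 0: r = r^2 mod 41 = 36^2 = 25
  bit 3 = 1: r = r^2 * 35 mod 41 = 25^2 * 35 = 10*35 = 22
  -> B = 22
s = B^a = 22^13 mod 41  (bits of 13 = 1101)
  bit 0 = 1: r = r^2 * 22 mod 41 = 1^2 * 22 = 1*22 = 22
  bit 1 = 1: r = r^2 * 22 mod 41 = 22^2 * 22 = 33*22 = 29
  bit 2 = 0: r = r^2 mod 41 = 29^2 = 21
  bit 3 = 1: r = r^2 * 22 mod 41 = 21^2 * 22 = 31*22 = 26
  -> s = B^a = 26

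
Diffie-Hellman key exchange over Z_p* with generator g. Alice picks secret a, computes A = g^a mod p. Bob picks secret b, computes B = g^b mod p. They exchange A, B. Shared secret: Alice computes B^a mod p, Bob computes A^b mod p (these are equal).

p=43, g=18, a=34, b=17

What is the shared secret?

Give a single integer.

A = 18^34 mod 43  (bits of 34 = 100010)
  bit 0 = 1: r = r^2 * 18 mod 43 = 1^2 * 18 = 1*18 = 18
  bit 1 = 0: r = r^2 mod 43 = 18^2 = 23
  bit 2 = 0: r = r^2 mod 43 = 23^2 = 13
  bit 3 = 0: r = r^2 mod 43 = 13^2 = 40
  bit 4 = 1: r = r^2 * 18 mod 43 = 40^2 * 18 = 9*18 = 33
  bit 5 = 0: r = r^2 mod 43 = 33^2 = 14
  -> A = 14
B = 18^17 mod 43  (bits of 17 = 10001)
  bit 0 = 1: r = r^2 * 18 mod 43 = 1^2 * 18 = 1*18 = 18
  bit 1 = 0: r = r^2 mod 43 = 18^2 = 23
  bit 2 = 0: r = r^2 mod 43 = 23^2 = 13
  bit 3 = 0: r = r^2 mod 43 = 13^2 = 40
  bit 4 = 1: r = r^2 * 18 mod 43 = 40^2 * 18 = 9*18 = 33
  -> B = 33
s = B^a = 33^34 mod 43  (bits of 34 = 100010)
  bit 0 = 1: r = r^2 * 33 mod 43 = 1^2 * 33 = 1*33 = 33
  bit 1 = 0: r = r^2 mod 43 = 33^2 = 14
  bit 2 = 0: r = r^2 mod 43 = 14^2 = 24
  bit 3 = 0: r = r^2 mod 43 = 24^2 = 17
  bit 4 = 1: r = r^2 * 33 mod 43 = 17^2 * 33 = 31*33 = 34
  bit 5 = 0: r = r^2 mod 43 = 34^2 = 38
  -> s = B^a = 38

Answer: 38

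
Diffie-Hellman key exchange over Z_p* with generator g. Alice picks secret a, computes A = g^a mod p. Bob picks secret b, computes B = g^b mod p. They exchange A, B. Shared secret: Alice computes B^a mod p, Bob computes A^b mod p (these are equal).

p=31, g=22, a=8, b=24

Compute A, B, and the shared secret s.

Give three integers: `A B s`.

A = 22^8 mod 31  (bits of 8 = 1000)
  bit 0 = 1: r = r^2 * 22 mod 31 = 1^2 * 22 = 1*22 = 22
  bit 1 = 0: r = r^2 mod 31 = 22^2 = 19
  bit 2 = 0: r = r^2 mod 31 = 19^2 = 20
  bit 3 = 0: r = r^2 mod 31 = 20^2 = 28
  -> A = 28
B = 22^24 mod 31  (bits of 24 = 11000)
  bit 0 = 1: r = r^2 * 22 mod 31 = 1^2 * 22 = 1*22 = 22
  bit 1 = 1: r = r^2 * 22 mod 31 = 22^2 * 22 = 19*22 = 15
  bit 2 = 0: r = r^2 mod 31 = 15^2 = 8
  bit 3 = 0: r = r^2 mod 31 = 8^2 = 2
  bit 4 = 0: r = r^2 mod 31 = 2^2 = 4
  -> B = 4
s = B^a = 4^8 mod 31  (bits of 8 = 1000)
  bit 0 = 1: r = r^2 * 4 mod 31 = 1^2 * 4 = 1*4 = 4
  bit 1 = 0: r = r^2 mod 31 = 4^2 = 16
  bit 2 = 0: r = r^2 mod 31 = 16^2 = 8
  bit 3 = 0: r = r^2 mod 31 = 8^2 = 2
  -> s = B^a = 2

Answer: 28 4 2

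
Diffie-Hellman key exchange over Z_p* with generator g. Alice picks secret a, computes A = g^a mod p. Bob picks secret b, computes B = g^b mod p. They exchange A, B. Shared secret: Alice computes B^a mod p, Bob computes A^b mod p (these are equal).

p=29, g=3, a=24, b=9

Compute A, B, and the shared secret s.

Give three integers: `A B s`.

A = 3^24 mod 29  (bits of 24 = 11000)
  bit 0 = 1: r = r^2 * 3 mod 29 = 1^2 * 3 = 1*3 = 3
  bit 1 = 1: r = r^2 * 3 mod 29 = 3^2 * 3 = 9*3 = 27
  bit 2 = 0: r = r^2 mod 29 = 27^2 = 4
  bit 3 = 0: r = r^2 mod 29 = 4^2 = 16
  bit 4 = 0: r = r^2 mod 29 = 16^2 = 24
  -> A = 24
B = 3^9 mod 29  (bits of 9 = 1001)
  bit 0 = 1: r = r^2 * 3 mod 29 = 1^2 * 3 = 1*3 = 3
  bit 1 = 0: r = r^2 mod 29 = 3^2 = 9
  bit 2 = 0: r = r^2 mod 29 = 9^2 = 23
  bit 3 = 1: r = r^2 * 3 mod 29 = 23^2 * 3 = 7*3 = 21
  -> B = 21
s = B^a = 21^24 mod 29  (bits of 24 = 11000)
  bit 0 = 1: r = r^2 * 21 mod 29 = 1^2 * 21 = 1*21 = 21
  bit 1 = 1: r = r^2 * 21 mod 29 = 21^2 * 21 = 6*21 = 10
  bit 2 = 0: r = r^2 mod 29 = 10^2 = 13
  bit 3 = 0: r = r^2 mod 29 = 13^2 = 24
  bit 4 = 0: r = r^2 mod 29 = 24^2 = 25
  -> s = B^a = 25

Answer: 24 21 25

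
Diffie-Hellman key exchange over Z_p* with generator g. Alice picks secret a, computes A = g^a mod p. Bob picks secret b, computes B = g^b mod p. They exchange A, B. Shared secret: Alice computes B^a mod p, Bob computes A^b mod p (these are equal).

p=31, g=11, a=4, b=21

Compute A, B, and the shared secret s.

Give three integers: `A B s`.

A = 11^4 mod 31  (bits of 4 = 100)
  bit 0 = 1: r = r^2 * 11 mod 31 = 1^2 * 11 = 1*11 = 11
  bit 1 = 0: r = r^2 mod 31 = 11^2 = 28
  bit 2 = 0: r = r^2 mod 31 = 28^2 = 9
  -> A = 9
B = 11^21 mod 31  (bits of 21 = 10101)
  bit 0 = 1: r = r^2 * 11 mod 31 = 1^2 * 11 = 1*11 = 11
  bit 1 = 0: r = r^2 mod 31 = 11^2 = 28
  bit 2 = 1: r = r^2 * 11 mod 31 = 28^2 * 11 = 9*11 = 6
  bit 3 = 0: r = r^2 mod 31 = 6^2 = 5
  bit 4 = 1: r = r^2 * 11 mod 31 = 5^2 * 11 = 25*11 = 27
  -> B = 27
s = B^a = 27^4 mod 31  (bits of 4 = 100)
  bit 0 = 1: r = r^2 * 27 mod 31 = 1^2 * 27 = 1*27 = 27
  bit 1 = 0: r = r^2 mod 31 = 27^2 = 16
  bit 2 = 0: r = r^2 mod 31 = 16^2 = 8
  -> s = B^a = 8

Answer: 9 27 8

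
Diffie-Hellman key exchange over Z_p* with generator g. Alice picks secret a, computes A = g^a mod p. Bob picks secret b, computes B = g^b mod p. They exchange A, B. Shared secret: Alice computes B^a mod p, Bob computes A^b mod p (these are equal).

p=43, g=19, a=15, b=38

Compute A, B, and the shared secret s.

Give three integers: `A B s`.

A = 19^15 mod 43  (bits of 15 = 1111)
  bit 0 = 1: r = r^2 * 19 mod 43 = 1^2 * 19 = 1*19 = 19
  bit 1 = 1: r = r^2 * 19 mod 43 = 19^2 * 19 = 17*19 = 22
  bit 2 = 1: r = r^2 * 19 mod 43 = 22^2 * 19 = 11*19 = 37
  bit 3 = 1: r = r^2 * 19 mod 43 = 37^2 * 19 = 36*19 = 39
  -> A = 39
B = 19^38 mod 43  (bits of 38 = 100110)
  bit 0 = 1: r = r^2 * 19 mod 43 = 1^2 * 19 = 1*19 = 19
  bit 1 = 0: r = r^2 mod 43 = 19^2 = 17
  bit 2 = 0: r = r^2 mod 43 = 17^2 = 31
  bit 3 = 1: r = r^2 * 19 mod 43 = 31^2 * 19 = 15*19 = 27
  bit 4 = 1: r = r^2 * 19 mod 43 = 27^2 * 19 = 41*19 = 5
  bit 5 = 0: r = r^2 mod 43 = 5^2 = 25
  -> B = 25
s = B^a = 25^15 mod 43  (bits of 15 = 1111)
  bit 0 = 1: r = r^2 * 25 mod 43 = 1^2 * 25 = 1*25 = 25
  bit 1 = 1: r = r^2 * 25 mod 43 = 25^2 * 25 = 23*25 = 16
  bit 2 = 1: r = r^2 * 25 mod 43 = 16^2 * 25 = 41*25 = 36
  bit 3 = 1: r = r^2 * 25 mod 43 = 36^2 * 25 = 6*25 = 21
  -> s = B^a = 21

Answer: 39 25 21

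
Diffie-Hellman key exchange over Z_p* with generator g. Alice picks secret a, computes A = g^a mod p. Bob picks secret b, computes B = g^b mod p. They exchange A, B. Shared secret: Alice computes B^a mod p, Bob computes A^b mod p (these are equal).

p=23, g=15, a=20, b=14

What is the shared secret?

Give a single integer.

A = 15^20 mod 23  (bits of 20 = 10100)
  bit 0 = 1: r = r^2 * 15 mod 23 = 1^2 * 15 = 1*15 = 15
  bit 1 = 0: r = r^2 mod 23 = 15^2 = 18
  bit 2 = 1: r = r^2 * 15 mod 23 = 18^2 * 15 = 2*15 = 7
  bit 3 = 0: r = r^2 mod 23 = 7^2 = 3
  bit 4 = 0: r = r^2 mod 23 = 3^2 = 9
  -> A = 9
B = 15^14 mod 23  (bits of 14 = 1110)
  bit 0 = 1: r = r^2 * 15 mod 23 = 1^2 * 15 = 1*15 = 15
  bit 1 = 1: r = r^2 * 15 mod 23 = 15^2 * 15 = 18*15 = 17
  bit 2 = 1: r = r^2 * 15 mod 23 = 17^2 * 15 = 13*15 = 11
  bit 3 = 0: r = r^2 mod 23 = 11^2 = 6
  -> B = 6
s = B^a = 6^20 mod 23  (bits of 20 = 10100)
  bit 0 = 1: r = r^2 * 6 mod 23 = 1^2 * 6 = 1*6 = 6
  bit 1 = 0: r = r^2 mod 23 = 6^2 = 13
  bit 2 = 1: r = r^2 * 6 mod 23 = 13^2 * 6 = 8*6 = 2
  bit 3 = 0: r = r^2 mod 23 = 2^2 = 4
  bit 4 = 0: r = r^2 mod 23 = 4^2 = 16
  -> s = B^a = 16

Answer: 16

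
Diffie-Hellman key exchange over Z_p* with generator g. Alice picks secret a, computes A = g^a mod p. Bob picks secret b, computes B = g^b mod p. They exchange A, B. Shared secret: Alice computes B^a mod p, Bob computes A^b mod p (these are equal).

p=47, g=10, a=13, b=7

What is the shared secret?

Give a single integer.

A = 10^13 mod 47  (bits of 13 = 1101)
  bit 0 = 1: r = r^2 * 10 mod 47 = 1^2 * 10 = 1*10 = 10
  bit 1 = 1: r = r^2 * 10 mod 47 = 10^2 * 10 = 6*10 = 13
  bit 2 = 0: r = r^2 mod 47 = 13^2 = 28
  bit 3 = 1: r = r^2 * 10 mod 47 = 28^2 * 10 = 32*10 = 38
  -> A = 38
B = 10^7 mod 47  (bits of 7 = 111)
  bit 0 = 1: r = r^2 * 10 mod 47 = 1^2 * 10 = 1*10 = 10
  bit 1 = 1: r = r^2 * 10 mod 47 = 10^2 * 10 = 6*10 = 13
  bit 2 = 1: r = r^2 * 10 mod 47 = 13^2 * 10 = 28*10 = 45
  -> B = 45
s = B^a = 45^13 mod 47  (bits of 13 = 1101)
  bit 0 = 1: r = r^2 * 45 mod 47 = 1^2 * 45 = 1*45 = 45
  bit 1 = 1: r = r^2 * 45 mod 47 = 45^2 * 45 = 4*45 = 39
  bit 2 = 0: r = r^2 mod 47 = 39^2 = 17
  bit 3 = 1: r = r^2 * 45 mod 47 = 17^2 * 45 = 7*45 = 33
  -> s = B^a = 33

Answer: 33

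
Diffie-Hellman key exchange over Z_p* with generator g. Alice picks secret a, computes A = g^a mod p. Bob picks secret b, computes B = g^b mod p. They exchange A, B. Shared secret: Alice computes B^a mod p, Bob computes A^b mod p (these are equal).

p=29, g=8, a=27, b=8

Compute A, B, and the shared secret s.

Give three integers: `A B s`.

Answer: 11 20 16

Derivation:
A = 8^27 mod 29  (bits of 27 = 11011)
  bit 0 = 1: r = r^2 * 8 mod 29 = 1^2 * 8 = 1*8 = 8
  bit 1 = 1: r = r^2 * 8 mod 29 = 8^2 * 8 = 6*8 = 19
  bit 2 = 0: r = r^2 mod 29 = 19^2 = 13
  bit 3 = 1: r = r^2 * 8 mod 29 = 13^2 * 8 = 24*8 = 18
  bit 4 = 1: r = r^2 * 8 mod 29 = 18^2 * 8 = 5*8 = 11
  -> A = 11
B = 8^8 mod 29  (bits of 8 = 1000)
  bit 0 = 1: r = r^2 * 8 mod 29 = 1^2 * 8 = 1*8 = 8
  bit 1 = 0: r = r^2 mod 29 = 8^2 = 6
  bit 2 = 0: r = r^2 mod 29 = 6^2 = 7
  bit 3 = 0: r = r^2 mod 29 = 7^2 = 20
  -> B = 20
s = B^a = 20^27 mod 29  (bits of 27 = 11011)
  bit 0 = 1: r = r^2 * 20 mod 29 = 1^2 * 20 = 1*20 = 20
  bit 1 = 1: r = r^2 * 20 mod 29 = 20^2 * 20 = 23*20 = 25
  bit 2 = 0: r = r^2 mod 29 = 25^2 = 16
  bit 3 = 1: r = r^2 * 20 mod 29 = 16^2 * 20 = 24*20 = 16
  bit 4 = 1: r = r^2 * 20 mod 29 = 16^2 * 20 = 24*20 = 16
  -> s = B^a = 16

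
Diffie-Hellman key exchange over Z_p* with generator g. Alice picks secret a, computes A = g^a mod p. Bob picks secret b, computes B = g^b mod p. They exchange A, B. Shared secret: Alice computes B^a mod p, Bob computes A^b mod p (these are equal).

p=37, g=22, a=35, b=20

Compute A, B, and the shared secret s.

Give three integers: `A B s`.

Answer: 32 34 12

Derivation:
A = 22^35 mod 37  (bits of 35 = 100011)
  bit 0 = 1: r = r^2 * 22 mod 37 = 1^2 * 22 = 1*22 = 22
  bit 1 = 0: r = r^2 mod 37 = 22^2 = 3
  bit 2 = 0: r = r^2 mod 37 = 3^2 = 9
  bit 3 = 0: r = r^2 mod 37 = 9^2 = 7
  bit 4 = 1: r = r^2 * 22 mod 37 = 7^2 * 22 = 12*22 = 5
  bit 5 = 1: r = r^2 * 22 mod 37 = 5^2 * 22 = 25*22 = 32
  -> A = 32
B = 22^20 mod 37  (bits of 20 = 10100)
  bit 0 = 1: r = r^2 * 22 mod 37 = 1^2 * 22 = 1*22 = 22
  bit 1 = 0: r = r^2 mod 37 = 22^2 = 3
  bit 2 = 1: r = r^2 * 22 mod 37 = 3^2 * 22 = 9*22 = 13
  bit 3 = 0: r = r^2 mod 37 = 13^2 = 21
  bit 4 = 0: r = r^2 mod 37 = 21^2 = 34
  -> B = 34
s = B^a = 34^35 mod 37  (bits of 35 = 100011)
  bit 0 = 1: r = r^2 * 34 mod 37 = 1^2 * 34 = 1*34 = 34
  bit 1 = 0: r = r^2 mod 37 = 34^2 = 9
  bit 2 = 0: r = r^2 mod 37 = 9^2 = 7
  bit 3 = 0: r = r^2 mod 37 = 7^2 = 12
  bit 4 = 1: r = r^2 * 34 mod 37 = 12^2 * 34 = 33*34 = 12
  bit 5 = 1: r = r^2 * 34 mod 37 = 12^2 * 34 = 33*34 = 12
  -> s = B^a = 12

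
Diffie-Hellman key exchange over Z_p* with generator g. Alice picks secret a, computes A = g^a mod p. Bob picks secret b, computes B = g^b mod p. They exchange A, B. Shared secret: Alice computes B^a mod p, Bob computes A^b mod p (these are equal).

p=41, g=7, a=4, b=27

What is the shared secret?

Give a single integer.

Answer: 4

Derivation:
A = 7^4 mod 41  (bits of 4 = 100)
  bit 0 = 1: r = r^2 * 7 mod 41 = 1^2 * 7 = 1*7 = 7
  bit 1 = 0: r = r^2 mod 41 = 7^2 = 8
  bit 2 = 0: r = r^2 mod 41 = 8^2 = 23
  -> A = 23
B = 7^27 mod 41  (bits of 27 = 11011)
  bit 0 = 1: r = r^2 * 7 mod 41 = 1^2 * 7 = 1*7 = 7
  bit 1 = 1: r = r^2 * 7 mod 41 = 7^2 * 7 = 8*7 = 15
  bit 2 = 0: r = r^2 mod 41 = 15^2 = 20
  bit 3 = 1: r = r^2 * 7 mod 41 = 20^2 * 7 = 31*7 = 12
  bit 4 = 1: r = r^2 * 7 mod 41 = 12^2 * 7 = 21*7 = 24
  -> B = 24
s = B^a = 24^4 mod 41  (bits of 4 = 100)
  bit 0 = 1: r = r^2 * 24 mod 41 = 1^2 * 24 = 1*24 = 24
  bit 1 = 0: r = r^2 mod 41 = 24^2 = 2
  bit 2 = 0: r = r^2 mod 41 = 2^2 = 4
  -> s = B^a = 4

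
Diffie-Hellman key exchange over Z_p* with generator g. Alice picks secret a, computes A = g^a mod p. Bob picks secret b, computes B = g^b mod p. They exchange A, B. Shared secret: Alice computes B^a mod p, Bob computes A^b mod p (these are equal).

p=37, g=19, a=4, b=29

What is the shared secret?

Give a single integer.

Answer: 12

Derivation:
A = 19^4 mod 37  (bits of 4 = 100)
  bit 0 = 1: r = r^2 * 19 mod 37 = 1^2 * 19 = 1*19 = 19
  bit 1 = 0: r = r^2 mod 37 = 19^2 = 28
  bit 2 = 0: r = r^2 mod 37 = 28^2 = 7
  -> A = 7
B = 19^29 mod 37  (bits of 29 = 11101)
  bit 0 = 1: r = r^2 * 19 mod 37 = 1^2 * 19 = 1*19 = 19
  bit 1 = 1: r = r^2 * 19 mod 37 = 19^2 * 19 = 28*19 = 14
  bit 2 = 1: r = r^2 * 19 mod 37 = 14^2 * 19 = 11*19 = 24
  bit 3 = 0: r = r^2 mod 37 = 24^2 = 21
  bit 4 = 1: r = r^2 * 19 mod 37 = 21^2 * 19 = 34*19 = 17
  -> B = 17
s = B^a = 17^4 mod 37  (bits of 4 = 100)
  bit 0 = 1: r = r^2 * 17 mod 37 = 1^2 * 17 = 1*17 = 17
  bit 1 = 0: r = r^2 mod 37 = 17^2 = 30
  bit 2 = 0: r = r^2 mod 37 = 30^2 = 12
  -> s = B^a = 12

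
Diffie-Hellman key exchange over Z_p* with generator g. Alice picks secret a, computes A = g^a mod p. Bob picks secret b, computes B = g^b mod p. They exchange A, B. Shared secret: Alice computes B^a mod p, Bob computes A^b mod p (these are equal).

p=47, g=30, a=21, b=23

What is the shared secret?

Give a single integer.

A = 30^21 mod 47  (bits of 21 = 10101)
  bit 0 = 1: r = r^2 * 30 mod 47 = 1^2 * 30 = 1*30 = 30
  bit 1 = 0: r = r^2 mod 47 = 30^2 = 7
  bit 2 = 1: r = r^2 * 30 mod 47 = 7^2 * 30 = 2*30 = 13
  bit 3 = 0: r = r^2 mod 47 = 13^2 = 28
  bit 4 = 1: r = r^2 * 30 mod 47 = 28^2 * 30 = 32*30 = 20
  -> A = 20
B = 30^23 mod 47  (bits of 23 = 10111)
  bit 0 = 1: r = r^2 * 30 mod 47 = 1^2 * 30 = 1*30 = 30
  bit 1 = 0: r = r^2 mod 47 = 30^2 = 7
  bit 2 = 1: r = r^2 * 30 mod 47 = 7^2 * 30 = 2*30 = 13
  bit 3 = 1: r = r^2 * 30 mod 47 = 13^2 * 30 = 28*30 = 41
  bit 4 = 1: r = r^2 * 30 mod 47 = 41^2 * 30 = 36*30 = 46
  -> B = 46
s = B^a = 46^21 mod 47  (bits of 21 = 10101)
  bit 0 = 1: r = r^2 * 46 mod 47 = 1^2 * 46 = 1*46 = 46
  bit 1 = 0: r = r^2 mod 47 = 46^2 = 1
  bit 2 = 1: r = r^2 * 46 mod 47 = 1^2 * 46 = 1*46 = 46
  bit 3 = 0: r = r^2 mod 47 = 46^2 = 1
  bit 4 = 1: r = r^2 * 46 mod 47 = 1^2 * 46 = 1*46 = 46
  -> s = B^a = 46

Answer: 46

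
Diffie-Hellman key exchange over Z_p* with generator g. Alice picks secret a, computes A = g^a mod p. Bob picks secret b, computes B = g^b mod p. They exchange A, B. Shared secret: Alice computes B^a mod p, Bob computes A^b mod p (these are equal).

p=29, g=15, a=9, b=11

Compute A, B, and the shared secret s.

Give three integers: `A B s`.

A = 15^9 mod 29  (bits of 9 = 1001)
  bit 0 = 1: r = r^2 * 15 mod 29 = 1^2 * 15 = 1*15 = 15
  bit 1 = 0: r = r^2 mod 29 = 15^2 = 22
  bit 2 = 0: r = r^2 mod 29 = 22^2 = 20
  bit 3 = 1: r = r^2 * 15 mod 29 = 20^2 * 15 = 23*15 = 26
  -> A = 26
B = 15^11 mod 29  (bits of 11 = 1011)
  bit 0 = 1: r = r^2 * 15 mod 29 = 1^2 * 15 = 1*15 = 15
  bit 1 = 0: r = r^2 mod 29 = 15^2 = 22
  bit 2 = 1: r = r^2 * 15 mod 29 = 22^2 * 15 = 20*15 = 10
  bit 3 = 1: r = r^2 * 15 mod 29 = 10^2 * 15 = 13*15 = 21
  -> B = 21
s = B^a = 21^9 mod 29  (bits of 9 = 1001)
  bit 0 = 1: r = r^2 * 21 mod 29 = 1^2 * 21 = 1*21 = 21
  bit 1 = 0: r = r^2 mod 29 = 21^2 = 6
  bit 2 = 0: r = r^2 mod 29 = 6^2 = 7
  bit 3 = 1: r = r^2 * 21 mod 29 = 7^2 * 21 = 20*21 = 14
  -> s = B^a = 14

Answer: 26 21 14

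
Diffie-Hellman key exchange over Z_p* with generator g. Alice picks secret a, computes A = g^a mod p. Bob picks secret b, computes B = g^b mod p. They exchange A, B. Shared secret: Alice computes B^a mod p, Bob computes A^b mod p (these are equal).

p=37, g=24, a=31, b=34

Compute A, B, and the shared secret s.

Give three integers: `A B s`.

A = 24^31 mod 37  (bits of 31 = 11111)
  bit 0 = 1: r = r^2 * 24 mod 37 = 1^2 * 24 = 1*24 = 24
  bit 1 = 1: r = r^2 * 24 mod 37 = 24^2 * 24 = 21*24 = 23
  bit 2 = 1: r = r^2 * 24 mod 37 = 23^2 * 24 = 11*24 = 5
  bit 3 = 1: r = r^2 * 24 mod 37 = 5^2 * 24 = 25*24 = 8
  bit 4 = 1: r = r^2 * 24 mod 37 = 8^2 * 24 = 27*24 = 19
  -> A = 19
B = 24^34 mod 37  (bits of 34 = 100010)
  bit 0 = 1: r = r^2 * 24 mod 37 = 1^2 * 24 = 1*24 = 24
  bit 1 = 0: r = r^2 mod 37 = 24^2 = 21
  bit 2 = 0: r = r^2 mod 37 = 21^2 = 34
  bit 3 = 0: r = r^2 mod 37 = 34^2 = 9
  bit 4 = 1: r = r^2 * 24 mod 37 = 9^2 * 24 = 7*24 = 20
  bit 5 = 0: r = r^2 mod 37 = 20^2 = 30
  -> B = 30
s = B^a = 30^31 mod 37  (bits of 31 = 11111)
  bit 0 = 1: r = r^2 * 30 mod 37 = 1^2 * 30 = 1*30 = 30
  bit 1 = 1: r = r^2 * 30 mod 37 = 30^2 * 30 = 12*30 = 27
  bit 2 = 1: r = r^2 * 30 mod 37 = 27^2 * 30 = 26*30 = 3
  bit 3 = 1: r = r^2 * 30 mod 37 = 3^2 * 30 = 9*30 = 11
  bit 4 = 1: r = r^2 * 30 mod 37 = 11^2 * 30 = 10*30 = 4
  -> s = B^a = 4

Answer: 19 30 4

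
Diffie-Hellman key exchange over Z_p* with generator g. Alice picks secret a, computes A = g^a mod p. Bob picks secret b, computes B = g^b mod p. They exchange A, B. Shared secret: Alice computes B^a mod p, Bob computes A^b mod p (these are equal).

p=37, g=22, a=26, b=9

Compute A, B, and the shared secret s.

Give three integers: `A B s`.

A = 22^26 mod 37  (bits of 26 = 11010)
  bit 0 = 1: r = r^2 * 22 mod 37 = 1^2 * 22 = 1*22 = 22
  bit 1 = 1: r = r^2 * 22 mod 37 = 22^2 * 22 = 3*22 = 29
  bit 2 = 0: r = r^2 mod 37 = 29^2 = 27
  bit 3 = 1: r = r^2 * 22 mod 37 = 27^2 * 22 = 26*22 = 17
  bit 4 = 0: r = r^2 mod 37 = 17^2 = 30
  -> A = 30
B = 22^9 mod 37  (bits of 9 = 1001)
  bit 0 = 1: r = r^2 * 22 mod 37 = 1^2 * 22 = 1*22 = 22
  bit 1 = 0: r = r^2 mod 37 = 22^2 = 3
  bit 2 = 0: r = r^2 mod 37 = 3^2 = 9
  bit 3 = 1: r = r^2 * 22 mod 37 = 9^2 * 22 = 7*22 = 6
  -> B = 6
s = B^a = 6^26 mod 37  (bits of 26 = 11010)
  bit 0 = 1: r = r^2 * 6 mod 37 = 1^2 * 6 = 1*6 = 6
  bit 1 = 1: r = r^2 * 6 mod 37 = 6^2 * 6 = 36*6 = 31
  bit 2 = 0: r = r^2 mod 37 = 31^2 = 36
  bit 3 = 1: r = r^2 * 6 mod 37 = 36^2 * 6 = 1*6 = 6
  bit 4 = 0: r = r^2 mod 37 = 6^2 = 36
  -> s = B^a = 36

Answer: 30 6 36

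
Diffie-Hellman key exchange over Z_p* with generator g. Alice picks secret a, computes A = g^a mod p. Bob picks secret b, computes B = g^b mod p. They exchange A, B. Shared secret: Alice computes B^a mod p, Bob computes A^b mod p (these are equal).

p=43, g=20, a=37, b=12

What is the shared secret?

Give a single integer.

A = 20^37 mod 43  (bits of 37 = 100101)
  bit 0 = 1: r = r^2 * 20 mod 43 = 1^2 * 20 = 1*20 = 20
  bit 1 = 0: r = r^2 mod 43 = 20^2 = 13
  bit 2 = 0: r = r^2 mod 43 = 13^2 = 40
  bit 3 = 1: r = r^2 * 20 mod 43 = 40^2 * 20 = 9*20 = 8
  bit 4 = 0: r = r^2 mod 43 = 8^2 = 21
  bit 5 = 1: r = r^2 * 20 mod 43 = 21^2 * 20 = 11*20 = 5
  -> A = 5
B = 20^12 mod 43  (bits of 12 = 1100)
  bit 0 = 1: r = r^2 * 20 mod 43 = 1^2 * 20 = 1*20 = 20
  bit 1 = 1: r = r^2 * 20 mod 43 = 20^2 * 20 = 13*20 = 2
  bit 2 = 0: r = r^2 mod 43 = 2^2 = 4
  bit 3 = 0: r = r^2 mod 43 = 4^2 = 16
  -> B = 16
s = B^a = 16^37 mod 43  (bits of 37 = 100101)
  bit 0 = 1: r = r^2 * 16 mod 43 = 1^2 * 16 = 1*16 = 16
  bit 1 = 0: r = r^2 mod 43 = 16^2 = 41
  bit 2 = 0: r = r^2 mod 43 = 41^2 = 4
  bit 3 = 1: r = r^2 * 16 mod 43 = 4^2 * 16 = 16*16 = 41
  bit 4 = 0: r = r^2 mod 43 = 41^2 = 4
  bit 5 = 1: r = r^2 * 16 mod 43 = 4^2 * 16 = 16*16 = 41
  -> s = B^a = 41

Answer: 41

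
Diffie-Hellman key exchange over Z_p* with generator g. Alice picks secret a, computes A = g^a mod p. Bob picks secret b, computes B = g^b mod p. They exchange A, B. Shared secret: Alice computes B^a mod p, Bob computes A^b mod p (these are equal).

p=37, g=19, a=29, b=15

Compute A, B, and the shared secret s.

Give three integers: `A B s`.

Answer: 17 29 14

Derivation:
A = 19^29 mod 37  (bits of 29 = 11101)
  bit 0 = 1: r = r^2 * 19 mod 37 = 1^2 * 19 = 1*19 = 19
  bit 1 = 1: r = r^2 * 19 mod 37 = 19^2 * 19 = 28*19 = 14
  bit 2 = 1: r = r^2 * 19 mod 37 = 14^2 * 19 = 11*19 = 24
  bit 3 = 0: r = r^2 mod 37 = 24^2 = 21
  bit 4 = 1: r = r^2 * 19 mod 37 = 21^2 * 19 = 34*19 = 17
  -> A = 17
B = 19^15 mod 37  (bits of 15 = 1111)
  bit 0 = 1: r = r^2 * 19 mod 37 = 1^2 * 19 = 1*19 = 19
  bit 1 = 1: r = r^2 * 19 mod 37 = 19^2 * 19 = 28*19 = 14
  bit 2 = 1: r = r^2 * 19 mod 37 = 14^2 * 19 = 11*19 = 24
  bit 3 = 1: r = r^2 * 19 mod 37 = 24^2 * 19 = 21*19 = 29
  -> B = 29
s = B^a = 29^29 mod 37  (bits of 29 = 11101)
  bit 0 = 1: r = r^2 * 29 mod 37 = 1^2 * 29 = 1*29 = 29
  bit 1 = 1: r = r^2 * 29 mod 37 = 29^2 * 29 = 27*29 = 6
  bit 2 = 1: r = r^2 * 29 mod 37 = 6^2 * 29 = 36*29 = 8
  bit 3 = 0: r = r^2 mod 37 = 8^2 = 27
  bit 4 = 1: r = r^2 * 29 mod 37 = 27^2 * 29 = 26*29 = 14
  -> s = B^a = 14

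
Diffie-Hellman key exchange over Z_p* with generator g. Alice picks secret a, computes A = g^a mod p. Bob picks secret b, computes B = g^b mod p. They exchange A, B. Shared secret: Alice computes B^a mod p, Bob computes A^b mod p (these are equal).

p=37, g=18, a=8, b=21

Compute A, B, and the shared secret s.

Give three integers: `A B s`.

Answer: 12 14 26

Derivation:
A = 18^8 mod 37  (bits of 8 = 1000)
  bit 0 = 1: r = r^2 * 18 mod 37 = 1^2 * 18 = 1*18 = 18
  bit 1 = 0: r = r^2 mod 37 = 18^2 = 28
  bit 2 = 0: r = r^2 mod 37 = 28^2 = 7
  bit 3 = 0: r = r^2 mod 37 = 7^2 = 12
  -> A = 12
B = 18^21 mod 37  (bits of 21 = 10101)
  bit 0 = 1: r = r^2 * 18 mod 37 = 1^2 * 18 = 1*18 = 18
  bit 1 = 0: r = r^2 mod 37 = 18^2 = 28
  bit 2 = 1: r = r^2 * 18 mod 37 = 28^2 * 18 = 7*18 = 15
  bit 3 = 0: r = r^2 mod 37 = 15^2 = 3
  bit 4 = 1: r = r^2 * 18 mod 37 = 3^2 * 18 = 9*18 = 14
  -> B = 14
s = B^a = 14^8 mod 37  (bits of 8 = 1000)
  bit 0 = 1: r = r^2 * 14 mod 37 = 1^2 * 14 = 1*14 = 14
  bit 1 = 0: r = r^2 mod 37 = 14^2 = 11
  bit 2 = 0: r = r^2 mod 37 = 11^2 = 10
  bit 3 = 0: r = r^2 mod 37 = 10^2 = 26
  -> s = B^a = 26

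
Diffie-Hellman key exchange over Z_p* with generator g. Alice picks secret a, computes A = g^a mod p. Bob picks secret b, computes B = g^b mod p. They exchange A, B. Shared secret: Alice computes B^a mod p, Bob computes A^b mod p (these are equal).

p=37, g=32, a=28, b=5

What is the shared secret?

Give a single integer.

A = 32^28 mod 37  (bits of 28 = 11100)
  bit 0 = 1: r = r^2 * 32 mod 37 = 1^2 * 32 = 1*32 = 32
  bit 1 = 1: r = r^2 * 32 mod 37 = 32^2 * 32 = 25*32 = 23
  bit 2 = 1: r = r^2 * 32 mod 37 = 23^2 * 32 = 11*32 = 19
  bit 3 = 0: r = r^2 mod 37 = 19^2 = 28
  bit 4 = 0: r = r^2 mod 37 = 28^2 = 7
  -> A = 7
B = 32^5 mod 37  (bits of 5 = 101)
  bit 0 = 1: r = r^2 * 32 mod 37 = 1^2 * 32 = 1*32 = 32
  bit 1 = 0: r = r^2 mod 37 = 32^2 = 25
  bit 2 = 1: r = r^2 * 32 mod 37 = 25^2 * 32 = 33*32 = 20
  -> B = 20
s = B^a = 20^28 mod 37  (bits of 28 = 11100)
  bit 0 = 1: r = r^2 * 20 mod 37 = 1^2 * 20 = 1*20 = 20
  bit 1 = 1: r = r^2 * 20 mod 37 = 20^2 * 20 = 30*20 = 8
  bit 2 = 1: r = r^2 * 20 mod 37 = 8^2 * 20 = 27*20 = 22
  bit 3 = 0: r = r^2 mod 37 = 22^2 = 3
  bit 4 = 0: r = r^2 mod 37 = 3^2 = 9
  -> s = B^a = 9

Answer: 9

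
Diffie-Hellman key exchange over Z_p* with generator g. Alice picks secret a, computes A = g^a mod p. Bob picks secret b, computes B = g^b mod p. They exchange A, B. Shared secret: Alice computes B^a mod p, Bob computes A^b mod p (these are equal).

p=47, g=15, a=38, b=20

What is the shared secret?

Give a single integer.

Answer: 32

Derivation:
A = 15^38 mod 47  (bits of 38 = 100110)
  bit 0 = 1: r = r^2 * 15 mod 47 = 1^2 * 15 = 1*15 = 15
  bit 1 = 0: r = r^2 mod 47 = 15^2 = 37
  bit 2 = 0: r = r^2 mod 47 = 37^2 = 6
  bit 3 = 1: r = r^2 * 15 mod 47 = 6^2 * 15 = 36*15 = 23
  bit 4 = 1: r = r^2 * 15 mod 47 = 23^2 * 15 = 12*15 = 39
  bit 5 = 0: r = r^2 mod 47 = 39^2 = 17
  -> A = 17
B = 15^20 mod 47  (bits of 20 = 10100)
  bit 0 = 1: r = r^2 * 15 mod 47 = 1^2 * 15 = 1*15 = 15
  bit 1 = 0: r = r^2 mod 47 = 15^2 = 37
  bit 2 = 1: r = r^2 * 15 mod 47 = 37^2 * 15 = 6*15 = 43
  bit 3 = 0: r = r^2 mod 47 = 43^2 = 16
  bit 4 = 0: r = r^2 mod 47 = 16^2 = 21
  -> B = 21
s = B^a = 21^38 mod 47  (bits of 38 = 100110)
  bit 0 = 1: r = r^2 * 21 mod 47 = 1^2 * 21 = 1*21 = 21
  bit 1 = 0: r = r^2 mod 47 = 21^2 = 18
  bit 2 = 0: r = r^2 mod 47 = 18^2 = 42
  bit 3 = 1: r = r^2 * 21 mod 47 = 42^2 * 21 = 25*21 = 8
  bit 4 = 1: r = r^2 * 21 mod 47 = 8^2 * 21 = 17*21 = 28
  bit 5 = 0: r = r^2 mod 47 = 28^2 = 32
  -> s = B^a = 32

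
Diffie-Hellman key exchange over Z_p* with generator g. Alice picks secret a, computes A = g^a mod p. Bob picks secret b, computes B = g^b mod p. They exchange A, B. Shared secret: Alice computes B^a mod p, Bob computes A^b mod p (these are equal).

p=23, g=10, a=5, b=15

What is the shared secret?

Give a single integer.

A = 10^5 mod 23  (bits of 5 = 101)
  bit 0 = 1: r = r^2 * 10 mod 23 = 1^2 * 10 = 1*10 = 10
  bit 1 = 0: r = r^2 mod 23 = 10^2 = 8
  bit 2 = 1: r = r^2 * 10 mod 23 = 8^2 * 10 = 18*10 = 19
  -> A = 19
B = 10^15 mod 23  (bits of 15 = 1111)
  bit 0 = 1: r = r^2 * 10 mod 23 = 1^2 * 10 = 1*10 = 10
  bit 1 = 1: r = r^2 * 10 mod 23 = 10^2 * 10 = 8*10 = 11
  bit 2 = 1: r = r^2 * 10 mod 23 = 11^2 * 10 = 6*10 = 14
  bit 3 = 1: r = r^2 * 10 mod 23 = 14^2 * 10 = 12*10 = 5
  -> B = 5
s = B^a = 5^5 mod 23  (bits of 5 = 101)
  bit 0 = 1: r = r^2 * 5 mod 23 = 1^2 * 5 = 1*5 = 5
  bit 1 = 0: r = r^2 mod 23 = 5^2 = 2
  bit 2 = 1: r = r^2 * 5 mod 23 = 2^2 * 5 = 4*5 = 20
  -> s = B^a = 20

Answer: 20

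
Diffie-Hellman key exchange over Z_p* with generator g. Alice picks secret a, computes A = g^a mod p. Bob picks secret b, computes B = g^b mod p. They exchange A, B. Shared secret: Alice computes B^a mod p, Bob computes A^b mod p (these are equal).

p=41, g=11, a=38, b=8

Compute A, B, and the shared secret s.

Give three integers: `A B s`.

A = 11^38 mod 41  (bits of 38 = 100110)
  bit 0 = 1: r = r^2 * 11 mod 41 = 1^2 * 11 = 1*11 = 11
  bit 1 = 0: r = r^2 mod 41 = 11^2 = 39
  bit 2 = 0: r = r^2 mod 41 = 39^2 = 4
  bit 3 = 1: r = r^2 * 11 mod 41 = 4^2 * 11 = 16*11 = 12
  bit 4 = 1: r = r^2 * 11 mod 41 = 12^2 * 11 = 21*11 = 26
  bit 5 = 0: r = r^2 mod 41 = 26^2 = 20
  -> A = 20
B = 11^8 mod 41  (bits of 8 = 1000)
  bit 0 = 1: r = r^2 * 11 mod 41 = 1^2 * 11 = 1*11 = 11
  bit 1 = 0: r = r^2 mod 41 = 11^2 = 39
  bit 2 = 0: r = r^2 mod 41 = 39^2 = 4
  bit 3 = 0: r = r^2 mod 41 = 4^2 = 16
  -> B = 16
s = B^a = 16^38 mod 41  (bits of 38 = 100110)
  bit 0 = 1: r = r^2 * 16 mod 41 = 1^2 * 16 = 1*16 = 16
  bit 1 = 0: r = r^2 mod 41 = 16^2 = 10
  bit 2 = 0: r = r^2 mod 41 = 10^2 = 18
  bit 3 = 1: r = r^2 * 16 mod 41 = 18^2 * 16 = 37*16 = 18
  bit 4 = 1: r = r^2 * 16 mod 41 = 18^2 * 16 = 37*16 = 18
  bit 5 = 0: r = r^2 mod 41 = 18^2 = 37
  -> s = B^a = 37

Answer: 20 16 37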